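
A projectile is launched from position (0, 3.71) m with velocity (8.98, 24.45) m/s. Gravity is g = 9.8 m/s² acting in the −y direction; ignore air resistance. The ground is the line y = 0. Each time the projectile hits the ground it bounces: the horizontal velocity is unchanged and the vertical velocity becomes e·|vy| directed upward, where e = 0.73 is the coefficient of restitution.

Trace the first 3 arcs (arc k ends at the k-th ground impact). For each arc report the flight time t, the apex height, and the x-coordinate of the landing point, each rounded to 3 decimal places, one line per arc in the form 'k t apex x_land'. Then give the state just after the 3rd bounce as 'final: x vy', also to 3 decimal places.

Arc 1: start y=3.710, vy=24.450 → t=5.137, apex=34.210, x_land=46.132, impact vy=-25.894
  bounce: vy ← 0.73·25.894 = 18.903
Arc 2: start y=0.000, vy=18.903 → t=3.858, apex=18.231, x_land=80.774, impact vy=-18.903
  bounce: vy ← 0.73·18.903 = 13.799
Arc 3: start y=0.000, vy=13.799 → t=2.816, apex=9.715, x_land=106.063, impact vy=-13.799
  bounce: vy ← 0.73·13.799 = 10.073

1 5.137 34.210 46.132
2 3.858 18.231 80.774
3 2.816 9.715 106.063
final: 106.063 10.073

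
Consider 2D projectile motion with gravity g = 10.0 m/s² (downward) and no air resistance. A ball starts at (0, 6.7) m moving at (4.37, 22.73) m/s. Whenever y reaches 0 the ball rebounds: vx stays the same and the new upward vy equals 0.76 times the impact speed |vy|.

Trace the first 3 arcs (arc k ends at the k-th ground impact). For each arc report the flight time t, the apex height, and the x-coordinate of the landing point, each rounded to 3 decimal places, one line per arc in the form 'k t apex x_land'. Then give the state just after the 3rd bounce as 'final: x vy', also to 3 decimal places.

Arc 1: start y=6.700, vy=22.730 → t=4.824, apex=32.533, x_land=21.080, impact vy=-25.508
  bounce: vy ← 0.76·25.508 = 19.386
Arc 2: start y=0.000, vy=19.386 → t=3.877, apex=18.791, x_land=38.023, impact vy=-19.386
  bounce: vy ← 0.76·19.386 = 14.733
Arc 3: start y=0.000, vy=14.733 → t=2.947, apex=10.854, x_land=50.900, impact vy=-14.733
  bounce: vy ← 0.76·14.733 = 11.197

1 4.824 32.533 21.080
2 3.877 18.791 38.023
3 2.947 10.854 50.900
final: 50.900 11.197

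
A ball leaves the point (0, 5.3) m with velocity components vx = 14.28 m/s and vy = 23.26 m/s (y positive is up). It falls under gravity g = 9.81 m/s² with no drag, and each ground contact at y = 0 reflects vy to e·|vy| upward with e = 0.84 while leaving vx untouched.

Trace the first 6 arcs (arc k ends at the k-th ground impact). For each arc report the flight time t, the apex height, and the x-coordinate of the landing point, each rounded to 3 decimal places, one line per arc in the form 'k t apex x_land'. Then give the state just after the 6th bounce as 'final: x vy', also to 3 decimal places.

1 4.960 32.875 70.828
2 4.349 23.197 132.937
3 3.653 16.368 185.108
4 3.069 11.549 228.932
5 2.578 8.149 265.744
6 2.165 5.750 296.666
final: 296.666 8.922

Arc 1: start y=5.300, vy=23.260 → t=4.960, apex=32.875, x_land=70.828, impact vy=-25.397
  bounce: vy ← 0.84·25.397 = 21.334
Arc 2: start y=0.000, vy=21.334 → t=4.349, apex=23.197, x_land=132.937, impact vy=-21.334
  bounce: vy ← 0.84·21.334 = 17.920
Arc 3: start y=0.000, vy=17.920 → t=3.653, apex=16.368, x_land=185.108, impact vy=-17.920
  bounce: vy ← 0.84·17.920 = 15.053
Arc 4: start y=0.000, vy=15.053 → t=3.069, apex=11.549, x_land=228.932, impact vy=-15.053
  bounce: vy ← 0.84·15.053 = 12.644
Arc 5: start y=0.000, vy=12.644 → t=2.578, apex=8.149, x_land=265.744, impact vy=-12.644
  bounce: vy ← 0.84·12.644 = 10.621
Arc 6: start y=0.000, vy=10.621 → t=2.165, apex=5.750, x_land=296.666, impact vy=-10.621
  bounce: vy ← 0.84·10.621 = 8.922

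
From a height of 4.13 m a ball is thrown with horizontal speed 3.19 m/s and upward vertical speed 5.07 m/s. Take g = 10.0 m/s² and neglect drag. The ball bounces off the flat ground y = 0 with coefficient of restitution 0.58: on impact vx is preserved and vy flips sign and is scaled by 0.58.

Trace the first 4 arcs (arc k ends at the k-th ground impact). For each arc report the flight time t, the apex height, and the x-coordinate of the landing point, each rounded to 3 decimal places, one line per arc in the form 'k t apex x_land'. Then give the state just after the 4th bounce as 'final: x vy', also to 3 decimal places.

1 1.548 5.415 4.937
2 1.207 1.822 8.788
3 0.700 0.613 11.022
4 0.406 0.206 12.317
final: 12.317 1.178

Arc 1: start y=4.130, vy=5.070 → t=1.548, apex=5.415, x_land=4.937, impact vy=-10.407
  bounce: vy ← 0.58·10.407 = 6.036
Arc 2: start y=0.000, vy=6.036 → t=1.207, apex=1.822, x_land=8.788, impact vy=-6.036
  bounce: vy ← 0.58·6.036 = 3.501
Arc 3: start y=0.000, vy=3.501 → t=0.700, apex=0.613, x_land=11.022, impact vy=-3.501
  bounce: vy ← 0.58·3.501 = 2.031
Arc 4: start y=0.000, vy=2.031 → t=0.406, apex=0.206, x_land=12.317, impact vy=-2.031
  bounce: vy ← 0.58·2.031 = 1.178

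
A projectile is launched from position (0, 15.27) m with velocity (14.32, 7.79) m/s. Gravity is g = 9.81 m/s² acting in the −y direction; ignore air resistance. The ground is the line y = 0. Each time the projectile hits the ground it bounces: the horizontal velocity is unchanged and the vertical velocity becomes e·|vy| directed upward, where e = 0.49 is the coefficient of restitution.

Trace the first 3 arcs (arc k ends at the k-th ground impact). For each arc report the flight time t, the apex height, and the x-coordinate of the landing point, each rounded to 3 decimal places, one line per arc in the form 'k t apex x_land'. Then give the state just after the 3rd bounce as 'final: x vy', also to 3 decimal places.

Arc 1: start y=15.270, vy=7.790 → t=2.729, apex=18.363, x_land=39.079, impact vy=-18.981
  bounce: vy ← 0.49·18.981 = 9.301
Arc 2: start y=0.000, vy=9.301 → t=1.896, apex=4.409, x_land=66.232, impact vy=-9.301
  bounce: vy ← 0.49·9.301 = 4.557
Arc 3: start y=0.000, vy=4.557 → t=0.929, apex=1.059, x_land=79.537, impact vy=-4.557
  bounce: vy ← 0.49·4.557 = 2.233

1 2.729 18.363 39.079
2 1.896 4.409 66.232
3 0.929 1.059 79.537
final: 79.537 2.233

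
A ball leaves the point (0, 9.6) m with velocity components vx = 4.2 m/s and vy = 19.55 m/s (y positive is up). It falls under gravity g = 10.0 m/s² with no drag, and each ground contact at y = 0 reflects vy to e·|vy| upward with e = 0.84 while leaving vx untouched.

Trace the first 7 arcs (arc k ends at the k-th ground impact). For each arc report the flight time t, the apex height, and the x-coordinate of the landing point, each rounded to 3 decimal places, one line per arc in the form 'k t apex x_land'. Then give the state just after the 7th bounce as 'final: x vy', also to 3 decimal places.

1 4.351 28.710 18.275
2 4.026 20.258 35.183
3 3.382 14.294 49.386
4 2.841 10.086 61.316
5 2.386 7.117 71.338
6 2.004 5.021 79.756
7 1.684 3.543 86.827
final: 86.827 7.071

Arc 1: start y=9.600, vy=19.550 → t=4.351, apex=28.710, x_land=18.275, impact vy=-23.963
  bounce: vy ← 0.84·23.963 = 20.129
Arc 2: start y=0.000, vy=20.129 → t=4.026, apex=20.258, x_land=35.183, impact vy=-20.129
  bounce: vy ← 0.84·20.129 = 16.908
Arc 3: start y=0.000, vy=16.908 → t=3.382, apex=14.294, x_land=49.386, impact vy=-16.908
  bounce: vy ← 0.84·16.908 = 14.203
Arc 4: start y=0.000, vy=14.203 → t=2.841, apex=10.086, x_land=61.316, impact vy=-14.203
  bounce: vy ← 0.84·14.203 = 11.930
Arc 5: start y=0.000, vy=11.930 → t=2.386, apex=7.117, x_land=71.338, impact vy=-11.930
  bounce: vy ← 0.84·11.930 = 10.021
Arc 6: start y=0.000, vy=10.021 → t=2.004, apex=5.021, x_land=79.756, impact vy=-10.021
  bounce: vy ← 0.84·10.021 = 8.418
Arc 7: start y=0.000, vy=8.418 → t=1.684, apex=3.543, x_land=86.827, impact vy=-8.418
  bounce: vy ← 0.84·8.418 = 7.071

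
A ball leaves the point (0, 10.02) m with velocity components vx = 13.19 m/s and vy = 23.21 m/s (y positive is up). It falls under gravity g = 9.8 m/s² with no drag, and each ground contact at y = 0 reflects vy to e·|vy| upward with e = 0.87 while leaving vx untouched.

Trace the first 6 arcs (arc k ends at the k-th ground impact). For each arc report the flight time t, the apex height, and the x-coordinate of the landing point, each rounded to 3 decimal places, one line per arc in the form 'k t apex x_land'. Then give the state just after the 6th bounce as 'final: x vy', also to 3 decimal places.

1 5.135 37.505 67.730
2 4.814 28.387 131.225
3 4.188 21.486 186.466
4 3.644 16.263 234.525
5 3.170 12.310 276.337
6 2.758 9.317 312.713
final: 312.713 11.757

Arc 1: start y=10.020, vy=23.210 → t=5.135, apex=37.505, x_land=67.730, impact vy=-27.113
  bounce: vy ← 0.87·27.113 = 23.588
Arc 2: start y=0.000, vy=23.588 → t=4.814, apex=28.387, x_land=131.225, impact vy=-23.588
  bounce: vy ← 0.87·23.588 = 20.522
Arc 3: start y=0.000, vy=20.522 → t=4.188, apex=21.486, x_land=186.466, impact vy=-20.522
  bounce: vy ← 0.87·20.522 = 17.854
Arc 4: start y=0.000, vy=17.854 → t=3.644, apex=16.263, x_land=234.525, impact vy=-17.854
  bounce: vy ← 0.87·17.854 = 15.533
Arc 5: start y=0.000, vy=15.533 → t=3.170, apex=12.310, x_land=276.337, impact vy=-15.533
  bounce: vy ← 0.87·15.533 = 13.514
Arc 6: start y=0.000, vy=13.514 → t=2.758, apex=9.317, x_land=312.713, impact vy=-13.514
  bounce: vy ← 0.87·13.514 = 11.757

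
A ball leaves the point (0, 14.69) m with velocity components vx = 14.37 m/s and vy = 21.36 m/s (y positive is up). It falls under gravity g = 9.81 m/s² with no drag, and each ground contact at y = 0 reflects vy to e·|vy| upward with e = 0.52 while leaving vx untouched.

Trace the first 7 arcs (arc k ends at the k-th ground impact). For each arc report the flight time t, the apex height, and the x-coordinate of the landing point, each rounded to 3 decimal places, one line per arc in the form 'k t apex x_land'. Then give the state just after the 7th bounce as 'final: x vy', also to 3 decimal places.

Arc 1: start y=14.690, vy=21.360 → t=4.959, apex=37.944, x_land=71.257, impact vy=-27.285
  bounce: vy ← 0.52·27.285 = 14.188
Arc 2: start y=0.000, vy=14.188 → t=2.893, apex=10.260, x_land=112.823, impact vy=-14.188
  bounce: vy ← 0.52·14.188 = 7.378
Arc 3: start y=0.000, vy=7.378 → t=1.504, apex=2.774, x_land=134.438, impact vy=-7.378
  bounce: vy ← 0.52·7.378 = 3.836
Arc 4: start y=0.000, vy=3.836 → t=0.782, apex=0.750, x_land=145.677, impact vy=-3.836
  bounce: vy ← 0.52·3.836 = 1.995
Arc 5: start y=0.000, vy=1.995 → t=0.407, apex=0.203, x_land=151.522, impact vy=-1.995
  bounce: vy ← 0.52·1.995 = 1.037
Arc 6: start y=0.000, vy=1.037 → t=0.211, apex=0.055, x_land=154.561, impact vy=-1.037
  bounce: vy ← 0.52·1.037 = 0.539
Arc 7: start y=0.000, vy=0.539 → t=0.110, apex=0.015, x_land=156.142, impact vy=-0.539
  bounce: vy ← 0.52·0.539 = 0.281

1 4.959 37.944 71.257
2 2.893 10.260 112.823
3 1.504 2.774 134.438
4 0.782 0.750 145.677
5 0.407 0.203 151.522
6 0.211 0.055 154.561
7 0.110 0.015 156.142
final: 156.142 0.281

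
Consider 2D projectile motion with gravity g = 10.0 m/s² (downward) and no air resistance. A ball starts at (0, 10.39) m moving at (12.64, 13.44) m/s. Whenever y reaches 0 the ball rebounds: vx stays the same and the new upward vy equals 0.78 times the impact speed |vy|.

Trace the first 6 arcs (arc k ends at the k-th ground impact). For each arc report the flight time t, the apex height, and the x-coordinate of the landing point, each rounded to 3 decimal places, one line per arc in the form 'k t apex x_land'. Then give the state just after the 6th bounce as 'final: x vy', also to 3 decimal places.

Arc 1: start y=10.390, vy=13.440 → t=3.315, apex=19.422, x_land=41.900, impact vy=-19.709
  bounce: vy ← 0.78·19.709 = 15.373
Arc 2: start y=0.000, vy=15.373 → t=3.075, apex=11.816, x_land=80.762, impact vy=-15.373
  bounce: vy ← 0.78·15.373 = 11.991
Arc 3: start y=0.000, vy=11.991 → t=2.398, apex=7.189, x_land=111.075, impact vy=-11.991
  bounce: vy ← 0.78·11.991 = 9.353
Arc 4: start y=0.000, vy=9.353 → t=1.871, apex=4.374, x_land=134.719, impact vy=-9.353
  bounce: vy ← 0.78·9.353 = 7.295
Arc 5: start y=0.000, vy=7.295 → t=1.459, apex=2.661, x_land=153.161, impact vy=-7.295
  bounce: vy ← 0.78·7.295 = 5.690
Arc 6: start y=0.000, vy=5.690 → t=1.138, apex=1.619, x_land=167.546, impact vy=-5.690
  bounce: vy ← 0.78·5.690 = 4.438

1 3.315 19.422 41.900
2 3.075 11.816 80.762
3 2.398 7.189 111.075
4 1.871 4.374 134.719
5 1.459 2.661 153.161
6 1.138 1.619 167.546
final: 167.546 4.438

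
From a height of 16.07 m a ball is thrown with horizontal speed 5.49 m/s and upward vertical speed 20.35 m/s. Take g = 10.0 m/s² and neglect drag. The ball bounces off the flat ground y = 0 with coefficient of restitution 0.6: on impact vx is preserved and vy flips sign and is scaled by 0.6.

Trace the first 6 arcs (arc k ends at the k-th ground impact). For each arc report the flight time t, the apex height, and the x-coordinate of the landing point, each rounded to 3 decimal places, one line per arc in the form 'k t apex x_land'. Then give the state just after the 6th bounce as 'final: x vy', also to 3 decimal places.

1 4.747 36.776 26.061
2 3.254 13.239 43.928
3 1.953 4.766 54.649
4 1.172 1.716 61.081
5 0.703 0.618 64.940
6 0.422 0.222 67.255
final: 67.255 1.265

Arc 1: start y=16.070, vy=20.350 → t=4.747, apex=36.776, x_land=26.061, impact vy=-27.121
  bounce: vy ← 0.6·27.121 = 16.272
Arc 2: start y=0.000, vy=16.272 → t=3.254, apex=13.239, x_land=43.928, impact vy=-16.272
  bounce: vy ← 0.6·16.272 = 9.763
Arc 3: start y=0.000, vy=9.763 → t=1.953, apex=4.766, x_land=54.649, impact vy=-9.763
  bounce: vy ← 0.6·9.763 = 5.858
Arc 4: start y=0.000, vy=5.858 → t=1.172, apex=1.716, x_land=61.081, impact vy=-5.858
  bounce: vy ← 0.6·5.858 = 3.515
Arc 5: start y=0.000, vy=3.515 → t=0.703, apex=0.618, x_land=64.940, impact vy=-3.515
  bounce: vy ← 0.6·3.515 = 2.109
Arc 6: start y=0.000, vy=2.109 → t=0.422, apex=0.222, x_land=67.255, impact vy=-2.109
  bounce: vy ← 0.6·2.109 = 1.265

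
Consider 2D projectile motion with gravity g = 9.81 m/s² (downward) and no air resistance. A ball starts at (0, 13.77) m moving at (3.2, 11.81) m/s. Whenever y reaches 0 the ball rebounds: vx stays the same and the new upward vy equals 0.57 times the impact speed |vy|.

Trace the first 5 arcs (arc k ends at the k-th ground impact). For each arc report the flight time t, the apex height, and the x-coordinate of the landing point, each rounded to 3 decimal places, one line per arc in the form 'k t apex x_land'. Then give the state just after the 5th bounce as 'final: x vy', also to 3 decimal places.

Arc 1: start y=13.770, vy=11.810 → t=3.267, apex=20.879, x_land=10.455, impact vy=-20.240
  bounce: vy ← 0.57·20.240 = 11.537
Arc 2: start y=0.000, vy=11.537 → t=2.352, apex=6.784, x_land=17.981, impact vy=-11.537
  bounce: vy ← 0.57·11.537 = 6.576
Arc 3: start y=0.000, vy=6.576 → t=1.341, apex=2.204, x_land=22.271, impact vy=-6.576
  bounce: vy ← 0.57·6.576 = 3.748
Arc 4: start y=0.000, vy=3.748 → t=0.764, apex=0.716, x_land=24.716, impact vy=-3.748
  bounce: vy ← 0.57·3.748 = 2.136
Arc 5: start y=0.000, vy=2.136 → t=0.436, apex=0.233, x_land=26.110, impact vy=-2.136
  bounce: vy ← 0.57·2.136 = 1.218

1 3.267 20.879 10.455
2 2.352 6.784 17.981
3 1.341 2.204 22.271
4 0.764 0.716 24.716
5 0.436 0.233 26.110
final: 26.110 1.218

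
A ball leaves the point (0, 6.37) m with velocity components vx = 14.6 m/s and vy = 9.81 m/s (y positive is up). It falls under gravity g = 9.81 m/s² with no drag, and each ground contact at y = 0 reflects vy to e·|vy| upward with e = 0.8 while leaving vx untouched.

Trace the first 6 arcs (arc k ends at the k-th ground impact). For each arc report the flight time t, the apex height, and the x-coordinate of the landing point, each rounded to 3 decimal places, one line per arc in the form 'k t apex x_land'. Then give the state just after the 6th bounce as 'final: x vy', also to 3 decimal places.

Arc 1: start y=6.370, vy=9.810 → t=2.516, apex=11.275, x_land=36.736, impact vy=-14.873
  bounce: vy ← 0.8·14.873 = 11.899
Arc 2: start y=0.000, vy=11.899 → t=2.426, apex=7.216, x_land=72.153, impact vy=-11.899
  bounce: vy ← 0.8·11.899 = 9.519
Arc 3: start y=0.000, vy=9.519 → t=1.941, apex=4.618, x_land=100.486, impact vy=-9.519
  bounce: vy ← 0.8·9.519 = 7.615
Arc 4: start y=0.000, vy=7.615 → t=1.553, apex=2.956, x_land=123.153, impact vy=-7.615
  bounce: vy ← 0.8·7.615 = 6.092
Arc 5: start y=0.000, vy=6.092 → t=1.242, apex=1.892, x_land=141.287, impact vy=-6.092
  bounce: vy ← 0.8·6.092 = 4.874
Arc 6: start y=0.000, vy=4.874 → t=0.994, apex=1.211, x_land=155.793, impact vy=-4.874
  bounce: vy ← 0.8·4.874 = 3.899

1 2.516 11.275 36.736
2 2.426 7.216 72.153
3 1.941 4.618 100.486
4 1.553 2.956 123.153
5 1.242 1.892 141.287
6 0.994 1.211 155.793
final: 155.793 3.899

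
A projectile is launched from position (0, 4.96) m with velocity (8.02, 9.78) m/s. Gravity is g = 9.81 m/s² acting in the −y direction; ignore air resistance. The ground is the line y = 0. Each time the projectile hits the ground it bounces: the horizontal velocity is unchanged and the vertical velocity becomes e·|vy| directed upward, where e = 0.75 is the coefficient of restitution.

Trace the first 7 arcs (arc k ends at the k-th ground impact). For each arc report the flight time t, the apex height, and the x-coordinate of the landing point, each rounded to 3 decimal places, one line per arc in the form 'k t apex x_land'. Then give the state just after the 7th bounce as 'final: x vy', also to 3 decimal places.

Arc 1: start y=4.960, vy=9.780 → t=2.413, apex=9.835, x_land=19.352, impact vy=-13.891
  bounce: vy ← 0.75·13.891 = 10.418
Arc 2: start y=0.000, vy=10.418 → t=2.124, apex=5.532, x_land=36.387, impact vy=-10.418
  bounce: vy ← 0.75·10.418 = 7.814
Arc 3: start y=0.000, vy=7.814 → t=1.593, apex=3.112, x_land=49.163, impact vy=-7.814
  bounce: vy ← 0.75·7.814 = 5.860
Arc 4: start y=0.000, vy=5.860 → t=1.195, apex=1.750, x_land=58.745, impact vy=-5.860
  bounce: vy ← 0.75·5.860 = 4.395
Arc 5: start y=0.000, vy=4.395 → t=0.896, apex=0.985, x_land=65.931, impact vy=-4.395
  bounce: vy ← 0.75·4.395 = 3.296
Arc 6: start y=0.000, vy=3.296 → t=0.672, apex=0.554, x_land=71.321, impact vy=-3.296
  bounce: vy ← 0.75·3.296 = 2.472
Arc 7: start y=0.000, vy=2.472 → t=0.504, apex=0.312, x_land=75.363, impact vy=-2.472
  bounce: vy ← 0.75·2.472 = 1.854

1 2.413 9.835 19.352
2 2.124 5.532 36.387
3 1.593 3.112 49.163
4 1.195 1.750 58.745
5 0.896 0.985 65.931
6 0.672 0.554 71.321
7 0.504 0.312 75.363
final: 75.363 1.854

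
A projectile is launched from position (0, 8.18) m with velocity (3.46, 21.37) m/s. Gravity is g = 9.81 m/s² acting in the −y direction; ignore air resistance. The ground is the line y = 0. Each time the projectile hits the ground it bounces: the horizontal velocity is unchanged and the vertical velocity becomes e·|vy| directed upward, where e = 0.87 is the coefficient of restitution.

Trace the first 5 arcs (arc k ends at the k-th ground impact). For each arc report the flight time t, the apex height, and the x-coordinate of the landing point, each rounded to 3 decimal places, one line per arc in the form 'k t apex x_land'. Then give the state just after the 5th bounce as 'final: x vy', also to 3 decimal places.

1 4.711 31.456 16.299
2 4.406 23.809 31.545
3 3.834 18.021 44.810
4 3.335 13.640 56.349
5 2.902 10.324 66.389
final: 66.389 12.382

Arc 1: start y=8.180, vy=21.370 → t=4.711, apex=31.456, x_land=16.299, impact vy=-24.843
  bounce: vy ← 0.87·24.843 = 21.613
Arc 2: start y=0.000, vy=21.613 → t=4.406, apex=23.809, x_land=31.545, impact vy=-21.613
  bounce: vy ← 0.87·21.613 = 18.804
Arc 3: start y=0.000, vy=18.804 → t=3.834, apex=18.021, x_land=44.810, impact vy=-18.804
  bounce: vy ← 0.87·18.804 = 16.359
Arc 4: start y=0.000, vy=16.359 → t=3.335, apex=13.640, x_land=56.349, impact vy=-16.359
  bounce: vy ← 0.87·16.359 = 14.232
Arc 5: start y=0.000, vy=14.232 → t=2.902, apex=10.324, x_land=66.389, impact vy=-14.232
  bounce: vy ← 0.87·14.232 = 12.382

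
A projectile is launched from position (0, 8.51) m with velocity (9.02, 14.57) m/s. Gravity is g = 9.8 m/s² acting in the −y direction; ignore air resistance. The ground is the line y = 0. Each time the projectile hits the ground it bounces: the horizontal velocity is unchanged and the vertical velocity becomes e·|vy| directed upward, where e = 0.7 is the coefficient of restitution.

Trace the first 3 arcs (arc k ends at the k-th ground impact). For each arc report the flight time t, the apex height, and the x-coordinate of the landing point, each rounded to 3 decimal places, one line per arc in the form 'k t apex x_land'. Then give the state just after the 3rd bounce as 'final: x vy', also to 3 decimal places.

1 3.473 19.341 31.331
2 2.781 9.477 56.419
3 1.947 4.644 73.981
final: 73.981 6.678

Arc 1: start y=8.510, vy=14.570 → t=3.473, apex=19.341, x_land=31.331, impact vy=-19.470
  bounce: vy ← 0.7·19.470 = 13.629
Arc 2: start y=0.000, vy=13.629 → t=2.781, apex=9.477, x_land=56.419, impact vy=-13.629
  bounce: vy ← 0.7·13.629 = 9.540
Arc 3: start y=0.000, vy=9.540 → t=1.947, apex=4.644, x_land=73.981, impact vy=-9.540
  bounce: vy ← 0.7·9.540 = 6.678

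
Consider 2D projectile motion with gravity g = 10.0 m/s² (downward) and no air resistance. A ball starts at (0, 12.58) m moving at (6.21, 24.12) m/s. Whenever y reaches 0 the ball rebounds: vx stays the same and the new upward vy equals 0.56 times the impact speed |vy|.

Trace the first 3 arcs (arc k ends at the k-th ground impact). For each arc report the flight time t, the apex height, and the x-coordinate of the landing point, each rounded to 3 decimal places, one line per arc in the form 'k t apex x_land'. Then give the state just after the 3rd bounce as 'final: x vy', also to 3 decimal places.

Arc 1: start y=12.580, vy=24.120 → t=5.299, apex=41.669, x_land=32.906, impact vy=-28.868
  bounce: vy ← 0.56·28.868 = 16.166
Arc 2: start y=0.000, vy=16.166 → t=3.233, apex=13.067, x_land=52.984, impact vy=-16.166
  bounce: vy ← 0.56·16.166 = 9.053
Arc 3: start y=0.000, vy=9.053 → t=1.811, apex=4.098, x_land=64.228, impact vy=-9.053
  bounce: vy ← 0.56·9.053 = 5.070

1 5.299 41.669 32.906
2 3.233 13.067 52.984
3 1.811 4.098 64.228
final: 64.228 5.070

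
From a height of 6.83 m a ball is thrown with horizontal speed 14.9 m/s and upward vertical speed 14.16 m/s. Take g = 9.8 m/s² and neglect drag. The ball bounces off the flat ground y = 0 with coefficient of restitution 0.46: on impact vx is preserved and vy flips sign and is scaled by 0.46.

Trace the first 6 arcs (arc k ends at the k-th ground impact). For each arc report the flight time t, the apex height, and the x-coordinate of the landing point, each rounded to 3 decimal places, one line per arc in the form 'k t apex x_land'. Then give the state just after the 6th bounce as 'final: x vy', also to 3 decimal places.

Arc 1: start y=6.830, vy=14.160 → t=3.311, apex=17.060, x_land=49.331, impact vy=-18.286
  bounce: vy ← 0.46·18.286 = 8.412
Arc 2: start y=0.000, vy=8.412 → t=1.717, apex=3.610, x_land=74.909, impact vy=-8.412
  bounce: vy ← 0.46·8.412 = 3.869
Arc 3: start y=0.000, vy=3.869 → t=0.790, apex=0.764, x_land=86.675, impact vy=-3.869
  bounce: vy ← 0.46·3.869 = 1.780
Arc 4: start y=0.000, vy=1.780 → t=0.363, apex=0.162, x_land=92.087, impact vy=-1.780
  bounce: vy ← 0.46·1.780 = 0.819
Arc 5: start y=0.000, vy=0.819 → t=0.167, apex=0.034, x_land=94.577, impact vy=-0.819
  bounce: vy ← 0.46·0.819 = 0.377
Arc 6: start y=0.000, vy=0.377 → t=0.077, apex=0.007, x_land=95.722, impact vy=-0.377
  bounce: vy ← 0.46·0.377 = 0.173

1 3.311 17.060 49.331
2 1.717 3.610 74.909
3 0.790 0.764 86.675
4 0.363 0.162 92.087
5 0.167 0.034 94.577
6 0.077 0.007 95.722
final: 95.722 0.173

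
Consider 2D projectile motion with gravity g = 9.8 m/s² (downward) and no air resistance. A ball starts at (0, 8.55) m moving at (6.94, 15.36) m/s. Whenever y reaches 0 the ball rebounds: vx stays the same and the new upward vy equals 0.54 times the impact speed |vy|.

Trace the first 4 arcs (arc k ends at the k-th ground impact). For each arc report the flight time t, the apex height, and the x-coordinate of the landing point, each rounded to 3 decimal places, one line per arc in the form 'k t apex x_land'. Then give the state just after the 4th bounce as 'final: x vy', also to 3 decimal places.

Arc 1: start y=8.550, vy=15.360 → t=3.617, apex=20.587, x_land=25.103, impact vy=-20.088
  bounce: vy ← 0.54·20.088 = 10.847
Arc 2: start y=0.000, vy=10.847 → t=2.214, apex=6.003, x_land=40.466, impact vy=-10.847
  bounce: vy ← 0.54·10.847 = 5.858
Arc 3: start y=0.000, vy=5.858 → t=1.195, apex=1.751, x_land=48.762, impact vy=-5.858
  bounce: vy ← 0.54·5.858 = 3.163
Arc 4: start y=0.000, vy=3.163 → t=0.646, apex=0.510, x_land=53.242, impact vy=-3.163
  bounce: vy ← 0.54·3.163 = 1.708

1 3.617 20.587 25.103
2 2.214 6.003 40.466
3 1.195 1.751 48.762
4 0.646 0.510 53.242
final: 53.242 1.708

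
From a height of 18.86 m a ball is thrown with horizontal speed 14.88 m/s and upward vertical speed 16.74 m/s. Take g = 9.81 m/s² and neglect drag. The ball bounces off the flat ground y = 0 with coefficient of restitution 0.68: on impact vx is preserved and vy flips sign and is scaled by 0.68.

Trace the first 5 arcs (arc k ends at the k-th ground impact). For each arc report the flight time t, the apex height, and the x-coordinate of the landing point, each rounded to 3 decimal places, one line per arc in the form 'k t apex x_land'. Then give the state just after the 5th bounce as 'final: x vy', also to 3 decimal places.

Arc 1: start y=18.860, vy=16.740 → t=4.306, apex=33.143, x_land=64.071, impact vy=-25.500
  bounce: vy ← 0.68·25.500 = 17.340
Arc 2: start y=0.000, vy=17.340 → t=3.535, apex=15.325, x_land=116.675, impact vy=-17.340
  bounce: vy ← 0.68·17.340 = 11.791
Arc 3: start y=0.000, vy=11.791 → t=2.404, apex=7.086, x_land=152.445, impact vy=-11.791
  bounce: vy ← 0.68·11.791 = 8.018
Arc 4: start y=0.000, vy=8.018 → t=1.635, apex=3.277, x_land=176.769, impact vy=-8.018
  bounce: vy ← 0.68·8.018 = 5.452
Arc 5: start y=0.000, vy=5.452 → t=1.112, apex=1.515, x_land=193.309, impact vy=-5.452
  bounce: vy ← 0.68·5.452 = 3.708

1 4.306 33.143 64.071
2 3.535 15.325 116.675
3 2.404 7.086 152.445
4 1.635 3.277 176.769
5 1.112 1.515 193.309
final: 193.309 3.708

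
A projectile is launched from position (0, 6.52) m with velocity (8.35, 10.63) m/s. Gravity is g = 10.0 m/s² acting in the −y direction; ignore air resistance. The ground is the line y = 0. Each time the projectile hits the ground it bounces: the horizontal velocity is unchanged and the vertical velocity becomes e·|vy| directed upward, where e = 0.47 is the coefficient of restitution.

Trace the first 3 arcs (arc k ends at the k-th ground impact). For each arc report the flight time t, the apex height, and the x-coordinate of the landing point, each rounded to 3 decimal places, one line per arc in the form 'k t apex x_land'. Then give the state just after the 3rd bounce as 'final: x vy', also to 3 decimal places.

1 2.623 12.170 21.903
2 1.467 2.688 34.148
3 0.689 0.594 39.904
final: 39.904 1.620

Arc 1: start y=6.520, vy=10.630 → t=2.623, apex=12.170, x_land=21.903, impact vy=-15.601
  bounce: vy ← 0.47·15.601 = 7.333
Arc 2: start y=0.000, vy=7.333 → t=1.467, apex=2.688, x_land=34.148, impact vy=-7.333
  bounce: vy ← 0.47·7.333 = 3.446
Arc 3: start y=0.000, vy=3.446 → t=0.689, apex=0.594, x_land=39.904, impact vy=-3.446
  bounce: vy ← 0.47·3.446 = 1.620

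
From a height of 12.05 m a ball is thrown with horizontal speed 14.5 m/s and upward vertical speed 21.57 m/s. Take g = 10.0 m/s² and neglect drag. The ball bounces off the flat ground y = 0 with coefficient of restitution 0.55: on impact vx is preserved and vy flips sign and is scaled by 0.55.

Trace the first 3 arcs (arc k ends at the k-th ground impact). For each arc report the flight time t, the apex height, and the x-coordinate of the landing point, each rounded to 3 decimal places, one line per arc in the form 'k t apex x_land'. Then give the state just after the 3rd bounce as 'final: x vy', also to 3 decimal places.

1 4.815 35.313 69.811
2 2.923 10.682 112.199
3 1.608 3.231 135.513
final: 135.513 4.422

Arc 1: start y=12.050, vy=21.570 → t=4.815, apex=35.313, x_land=69.811, impact vy=-26.576
  bounce: vy ← 0.55·26.576 = 14.617
Arc 2: start y=0.000, vy=14.617 → t=2.923, apex=10.682, x_land=112.199, impact vy=-14.617
  bounce: vy ← 0.55·14.617 = 8.039
Arc 3: start y=0.000, vy=8.039 → t=1.608, apex=3.231, x_land=135.513, impact vy=-8.039
  bounce: vy ← 0.55·8.039 = 4.422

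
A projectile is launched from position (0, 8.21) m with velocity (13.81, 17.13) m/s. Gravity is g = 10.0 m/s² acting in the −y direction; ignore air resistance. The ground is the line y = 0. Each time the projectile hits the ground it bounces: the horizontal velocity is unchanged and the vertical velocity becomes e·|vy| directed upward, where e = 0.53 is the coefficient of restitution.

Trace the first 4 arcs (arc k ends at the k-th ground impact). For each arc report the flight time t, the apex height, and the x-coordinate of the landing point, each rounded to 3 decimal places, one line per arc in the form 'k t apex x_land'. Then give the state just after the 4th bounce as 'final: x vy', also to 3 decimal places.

Arc 1: start y=8.210, vy=17.130 → t=3.852, apex=22.882, x_land=53.200, impact vy=-21.392
  bounce: vy ← 0.53·21.392 = 11.338
Arc 2: start y=0.000, vy=11.338 → t=2.268, apex=6.428, x_land=84.515, impact vy=-11.338
  bounce: vy ← 0.53·11.338 = 6.009
Arc 3: start y=0.000, vy=6.009 → t=1.202, apex=1.805, x_land=101.112, impact vy=-6.009
  bounce: vy ← 0.53·6.009 = 3.185
Arc 4: start y=0.000, vy=3.185 → t=0.637, apex=0.507, x_land=109.909, impact vy=-3.185
  bounce: vy ← 0.53·3.185 = 1.688

1 3.852 22.882 53.200
2 2.268 6.428 84.515
3 1.202 1.805 101.112
4 0.637 0.507 109.909
final: 109.909 1.688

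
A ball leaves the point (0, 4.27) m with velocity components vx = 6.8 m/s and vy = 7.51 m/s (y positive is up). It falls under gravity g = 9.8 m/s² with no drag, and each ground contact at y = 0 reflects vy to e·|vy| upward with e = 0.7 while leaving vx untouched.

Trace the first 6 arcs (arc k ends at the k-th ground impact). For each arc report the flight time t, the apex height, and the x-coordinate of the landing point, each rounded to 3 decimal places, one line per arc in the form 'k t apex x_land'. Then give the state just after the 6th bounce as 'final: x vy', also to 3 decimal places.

Arc 1: start y=4.270, vy=7.510 → t=1.974, apex=7.148, x_land=13.424, impact vy=-11.836
  bounce: vy ← 0.7·11.836 = 8.285
Arc 2: start y=0.000, vy=8.285 → t=1.691, apex=3.502, x_land=24.922, impact vy=-8.285
  bounce: vy ← 0.7·8.285 = 5.800
Arc 3: start y=0.000, vy=5.800 → t=1.184, apex=1.716, x_land=32.970, impact vy=-5.800
  bounce: vy ← 0.7·5.800 = 4.060
Arc 4: start y=0.000, vy=4.060 → t=0.829, apex=0.841, x_land=38.604, impact vy=-4.060
  bounce: vy ← 0.7·4.060 = 2.842
Arc 5: start y=0.000, vy=2.842 → t=0.580, apex=0.412, x_land=42.548, impact vy=-2.842
  bounce: vy ← 0.7·2.842 = 1.989
Arc 6: start y=0.000, vy=1.989 → t=0.406, apex=0.202, x_land=45.309, impact vy=-1.989
  bounce: vy ← 0.7·1.989 = 1.392

1 1.974 7.148 13.424
2 1.691 3.502 24.922
3 1.184 1.716 32.970
4 0.829 0.841 38.604
5 0.580 0.412 42.548
6 0.406 0.202 45.309
final: 45.309 1.392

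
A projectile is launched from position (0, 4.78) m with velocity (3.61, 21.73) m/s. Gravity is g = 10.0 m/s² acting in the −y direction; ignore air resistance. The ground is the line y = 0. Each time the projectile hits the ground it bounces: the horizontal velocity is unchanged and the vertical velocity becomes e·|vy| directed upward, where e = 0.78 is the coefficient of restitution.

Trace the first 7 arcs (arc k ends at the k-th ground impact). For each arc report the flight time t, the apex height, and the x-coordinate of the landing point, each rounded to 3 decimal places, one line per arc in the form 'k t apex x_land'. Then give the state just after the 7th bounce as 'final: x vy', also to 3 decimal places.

1 4.556 28.390 16.447
2 3.717 17.272 29.866
3 2.899 10.508 40.333
4 2.262 6.393 48.497
5 1.764 3.890 54.865
6 1.376 2.366 59.832
7 1.073 1.440 63.707
final: 63.707 4.186

Arc 1: start y=4.780, vy=21.730 → t=4.556, apex=28.390, x_land=16.447, impact vy=-23.828
  bounce: vy ← 0.78·23.828 = 18.586
Arc 2: start y=0.000, vy=18.586 → t=3.717, apex=17.272, x_land=29.866, impact vy=-18.586
  bounce: vy ← 0.78·18.586 = 14.497
Arc 3: start y=0.000, vy=14.497 → t=2.899, apex=10.508, x_land=40.333, impact vy=-14.497
  bounce: vy ← 0.78·14.497 = 11.308
Arc 4: start y=0.000, vy=11.308 → t=2.262, apex=6.393, x_land=48.497, impact vy=-11.308
  bounce: vy ← 0.78·11.308 = 8.820
Arc 5: start y=0.000, vy=8.820 → t=1.764, apex=3.890, x_land=54.865, impact vy=-8.820
  bounce: vy ← 0.78·8.820 = 6.880
Arc 6: start y=0.000, vy=6.880 → t=1.376, apex=2.366, x_land=59.832, impact vy=-6.880
  bounce: vy ← 0.78·6.880 = 5.366
Arc 7: start y=0.000, vy=5.366 → t=1.073, apex=1.440, x_land=63.707, impact vy=-5.366
  bounce: vy ← 0.78·5.366 = 4.186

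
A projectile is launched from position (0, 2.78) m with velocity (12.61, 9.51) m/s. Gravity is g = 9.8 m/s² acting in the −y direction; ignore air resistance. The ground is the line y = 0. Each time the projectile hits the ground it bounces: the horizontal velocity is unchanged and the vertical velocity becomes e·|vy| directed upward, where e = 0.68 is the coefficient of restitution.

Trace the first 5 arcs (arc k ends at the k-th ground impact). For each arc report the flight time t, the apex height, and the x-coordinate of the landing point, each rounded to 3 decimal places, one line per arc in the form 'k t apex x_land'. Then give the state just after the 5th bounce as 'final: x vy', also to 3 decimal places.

1 2.199 7.394 27.727
2 1.671 3.419 48.794
3 1.136 1.581 63.120
4 0.773 0.731 72.861
5 0.525 0.338 79.486
final: 79.486 1.750

Arc 1: start y=2.780, vy=9.510 → t=2.199, apex=7.394, x_land=27.727, impact vy=-12.039
  bounce: vy ← 0.68·12.039 = 8.186
Arc 2: start y=0.000, vy=8.186 → t=1.671, apex=3.419, x_land=48.794, impact vy=-8.186
  bounce: vy ← 0.68·8.186 = 5.567
Arc 3: start y=0.000, vy=5.567 → t=1.136, apex=1.581, x_land=63.120, impact vy=-5.567
  bounce: vy ← 0.68·5.567 = 3.785
Arc 4: start y=0.000, vy=3.785 → t=0.773, apex=0.731, x_land=72.861, impact vy=-3.785
  bounce: vy ← 0.68·3.785 = 2.574
Arc 5: start y=0.000, vy=2.574 → t=0.525, apex=0.338, x_land=79.486, impact vy=-2.574
  bounce: vy ← 0.68·2.574 = 1.750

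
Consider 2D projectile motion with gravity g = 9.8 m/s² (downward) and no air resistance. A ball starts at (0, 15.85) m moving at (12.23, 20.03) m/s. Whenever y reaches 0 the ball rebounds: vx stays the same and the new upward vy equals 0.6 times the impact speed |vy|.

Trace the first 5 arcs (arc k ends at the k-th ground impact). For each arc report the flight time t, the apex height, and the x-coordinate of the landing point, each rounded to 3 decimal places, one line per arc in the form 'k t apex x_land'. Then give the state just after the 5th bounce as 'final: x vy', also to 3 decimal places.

Arc 1: start y=15.850, vy=20.030 → t=4.766, apex=36.319, x_land=58.293, impact vy=-26.681
  bounce: vy ← 0.6·26.681 = 16.008
Arc 2: start y=0.000, vy=16.008 → t=3.267, apex=13.075, x_land=98.249, impact vy=-16.008
  bounce: vy ← 0.6·16.008 = 9.605
Arc 3: start y=0.000, vy=9.605 → t=1.960, apex=4.707, x_land=122.222, impact vy=-9.605
  bounce: vy ← 0.6·9.605 = 5.763
Arc 4: start y=0.000, vy=5.763 → t=1.176, apex=1.695, x_land=136.606, impact vy=-5.763
  bounce: vy ← 0.6·5.763 = 3.458
Arc 5: start y=0.000, vy=3.458 → t=0.706, apex=0.610, x_land=145.237, impact vy=-3.458
  bounce: vy ← 0.6·3.458 = 2.075

1 4.766 36.319 58.293
2 3.267 13.075 98.249
3 1.960 4.707 122.222
4 1.176 1.695 136.606
5 0.706 0.610 145.237
final: 145.237 2.075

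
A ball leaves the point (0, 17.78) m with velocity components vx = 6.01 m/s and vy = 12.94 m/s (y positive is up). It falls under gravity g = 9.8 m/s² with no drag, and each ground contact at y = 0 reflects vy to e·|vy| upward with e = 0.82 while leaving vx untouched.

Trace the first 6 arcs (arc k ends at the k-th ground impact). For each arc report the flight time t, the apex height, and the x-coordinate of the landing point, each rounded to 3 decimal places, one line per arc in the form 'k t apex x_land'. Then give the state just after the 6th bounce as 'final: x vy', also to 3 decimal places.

1 3.638 26.323 21.865
2 3.801 17.700 44.710
3 3.117 11.901 63.443
4 2.556 8.002 78.804
5 2.096 5.381 91.400
6 1.719 3.618 101.729
final: 101.729 6.905

Arc 1: start y=17.780, vy=12.940 → t=3.638, apex=26.323, x_land=21.865, impact vy=-22.714
  bounce: vy ← 0.82·22.714 = 18.626
Arc 2: start y=0.000, vy=18.626 → t=3.801, apex=17.700, x_land=44.710, impact vy=-18.626
  bounce: vy ← 0.82·18.626 = 15.273
Arc 3: start y=0.000, vy=15.273 → t=3.117, apex=11.901, x_land=63.443, impact vy=-15.273
  bounce: vy ← 0.82·15.273 = 12.524
Arc 4: start y=0.000, vy=12.524 → t=2.556, apex=8.002, x_land=78.804, impact vy=-12.524
  bounce: vy ← 0.82·12.524 = 10.270
Arc 5: start y=0.000, vy=10.270 → t=2.096, apex=5.381, x_land=91.400, impact vy=-10.270
  bounce: vy ← 0.82·10.270 = 8.421
Arc 6: start y=0.000, vy=8.421 → t=1.719, apex=3.618, x_land=101.729, impact vy=-8.421
  bounce: vy ← 0.82·8.421 = 6.905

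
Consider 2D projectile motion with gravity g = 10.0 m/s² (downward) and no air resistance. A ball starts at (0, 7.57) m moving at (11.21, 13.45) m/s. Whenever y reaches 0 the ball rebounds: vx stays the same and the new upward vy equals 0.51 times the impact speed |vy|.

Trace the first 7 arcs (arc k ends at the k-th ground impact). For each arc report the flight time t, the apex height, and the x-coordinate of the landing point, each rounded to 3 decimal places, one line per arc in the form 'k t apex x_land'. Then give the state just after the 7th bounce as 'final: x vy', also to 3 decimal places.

1 3.168 16.615 35.512
2 1.859 4.322 56.356
3 0.948 1.124 66.986
4 0.484 0.292 72.408
5 0.247 0.076 75.173
6 0.126 0.020 76.583
7 0.064 0.005 77.302
final: 77.302 0.164

Arc 1: start y=7.570, vy=13.450 → t=3.168, apex=16.615, x_land=35.512, impact vy=-18.229
  bounce: vy ← 0.51·18.229 = 9.297
Arc 2: start y=0.000, vy=9.297 → t=1.859, apex=4.322, x_land=56.356, impact vy=-9.297
  bounce: vy ← 0.51·9.297 = 4.741
Arc 3: start y=0.000, vy=4.741 → t=0.948, apex=1.124, x_land=66.986, impact vy=-4.741
  bounce: vy ← 0.51·4.741 = 2.418
Arc 4: start y=0.000, vy=2.418 → t=0.484, apex=0.292, x_land=72.408, impact vy=-2.418
  bounce: vy ← 0.51·2.418 = 1.233
Arc 5: start y=0.000, vy=1.233 → t=0.247, apex=0.076, x_land=75.173, impact vy=-1.233
  bounce: vy ← 0.51·1.233 = 0.629
Arc 6: start y=0.000, vy=0.629 → t=0.126, apex=0.020, x_land=76.583, impact vy=-0.629
  bounce: vy ← 0.51·0.629 = 0.321
Arc 7: start y=0.000, vy=0.321 → t=0.064, apex=0.005, x_land=77.302, impact vy=-0.321
  bounce: vy ← 0.51·0.321 = 0.164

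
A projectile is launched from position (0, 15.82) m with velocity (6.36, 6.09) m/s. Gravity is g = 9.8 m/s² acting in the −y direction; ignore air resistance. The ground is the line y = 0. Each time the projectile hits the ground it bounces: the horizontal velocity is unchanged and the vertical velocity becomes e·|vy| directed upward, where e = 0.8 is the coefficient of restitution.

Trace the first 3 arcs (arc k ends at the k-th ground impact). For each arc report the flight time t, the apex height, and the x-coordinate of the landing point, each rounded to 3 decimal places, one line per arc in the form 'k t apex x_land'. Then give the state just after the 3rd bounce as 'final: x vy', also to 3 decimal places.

1 2.523 17.712 16.044
2 3.042 11.336 35.391
3 2.434 7.255 50.869
final: 50.869 9.540

Arc 1: start y=15.820, vy=6.090 → t=2.523, apex=17.712, x_land=16.044, impact vy=-18.632
  bounce: vy ← 0.8·18.632 = 14.906
Arc 2: start y=0.000, vy=14.906 → t=3.042, apex=11.336, x_land=35.391, impact vy=-14.906
  bounce: vy ← 0.8·14.906 = 11.925
Arc 3: start y=0.000, vy=11.925 → t=2.434, apex=7.255, x_land=50.869, impact vy=-11.925
  bounce: vy ← 0.8·11.925 = 9.540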